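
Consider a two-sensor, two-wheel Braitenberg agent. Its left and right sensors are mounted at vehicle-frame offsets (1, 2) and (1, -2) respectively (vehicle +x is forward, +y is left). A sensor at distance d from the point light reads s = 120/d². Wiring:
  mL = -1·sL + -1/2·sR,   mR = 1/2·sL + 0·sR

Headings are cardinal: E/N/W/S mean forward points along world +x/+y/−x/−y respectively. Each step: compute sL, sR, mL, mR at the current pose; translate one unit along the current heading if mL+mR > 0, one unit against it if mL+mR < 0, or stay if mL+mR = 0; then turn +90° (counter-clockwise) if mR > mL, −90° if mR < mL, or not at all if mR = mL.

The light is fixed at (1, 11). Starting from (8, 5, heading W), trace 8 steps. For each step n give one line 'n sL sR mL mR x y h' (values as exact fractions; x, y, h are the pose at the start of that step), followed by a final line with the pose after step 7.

0 6/5 30/13 -153/65 3/5 8 5 W
1 120/149 24/17 -3828/2533 60/149 9 5 S
2 4/3 12/13 -70/39 2/3 9 6 E
3 120/41 120/97 -14100/3977 60/41 8 6 N
4 6/5 30/13 -153/65 3/5 8 5 W
5 120/149 24/17 -3828/2533 60/149 9 5 S
6 4/3 12/13 -70/39 2/3 9 6 E
7 120/41 120/97 -14100/3977 60/41 8 6 N
final 8 5 W

n=0: pose=(8,5,W); sL=6/5, sR=30/13; mL=-153/65, mR=3/5; mL+mR=-114/65 → advance -1; mR−mL=192/65 → turn +1·90°
n=1: pose=(9,5,S); sL=120/149, sR=24/17; mL=-3828/2533, mR=60/149; mL+mR=-2808/2533 → advance -1; mR−mL=4848/2533 → turn +1·90°
n=2: pose=(9,6,E); sL=4/3, sR=12/13; mL=-70/39, mR=2/3; mL+mR=-44/39 → advance -1; mR−mL=32/13 → turn +1·90°
n=3: pose=(8,6,N); sL=120/41, sR=120/97; mL=-14100/3977, mR=60/41; mL+mR=-8280/3977 → advance -1; mR−mL=19920/3977 → turn +1·90°
n=4: pose=(8,5,W); sL=6/5, sR=30/13; mL=-153/65, mR=3/5; mL+mR=-114/65 → advance -1; mR−mL=192/65 → turn +1·90°
n=5: pose=(9,5,S); sL=120/149, sR=24/17; mL=-3828/2533, mR=60/149; mL+mR=-2808/2533 → advance -1; mR−mL=4848/2533 → turn +1·90°
n=6: pose=(9,6,E); sL=4/3, sR=12/13; mL=-70/39, mR=2/3; mL+mR=-44/39 → advance -1; mR−mL=32/13 → turn +1·90°
n=7: pose=(8,6,N); sL=120/41, sR=120/97; mL=-14100/3977, mR=60/41; mL+mR=-8280/3977 → advance -1; mR−mL=19920/3977 → turn +1·90°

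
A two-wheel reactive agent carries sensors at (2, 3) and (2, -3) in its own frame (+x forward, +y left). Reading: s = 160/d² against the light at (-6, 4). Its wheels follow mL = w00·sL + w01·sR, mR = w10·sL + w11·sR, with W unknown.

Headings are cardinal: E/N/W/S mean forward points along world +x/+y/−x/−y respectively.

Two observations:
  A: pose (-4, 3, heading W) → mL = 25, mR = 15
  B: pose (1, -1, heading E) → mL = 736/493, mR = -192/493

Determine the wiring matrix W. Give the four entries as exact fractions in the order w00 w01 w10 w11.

1/2 1/2 -1/2 1/2

obs A: pose=(-4,3,W) → sL=10, sR=40, mL=25, mR=15
obs B: pose=(1,-1,E) → sL=32/17, sR=32/29, mL=736/493, mR=-192/493
sensor matrix S = [[10, 40], [32/17, 32/29]]; det S = -31680/493
solve [mL_A; mL_B] = S·[w00; w01] and [mR_A; mR_B] = S·[w10; w11]:
  w00 = 1/2, w01 = 1/2, w10 = -1/2, w11 = 1/2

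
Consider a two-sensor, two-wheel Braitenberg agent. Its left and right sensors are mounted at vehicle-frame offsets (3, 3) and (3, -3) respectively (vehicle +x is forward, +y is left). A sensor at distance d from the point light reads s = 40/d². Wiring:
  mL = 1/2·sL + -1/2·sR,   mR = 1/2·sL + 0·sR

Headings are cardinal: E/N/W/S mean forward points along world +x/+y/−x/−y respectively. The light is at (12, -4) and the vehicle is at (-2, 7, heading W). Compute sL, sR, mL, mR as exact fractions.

40/353 8/97 528/34241 20/353

left sensor world pos  = (-5, 4); dL² = 353
right sensor world pos = (-5, 10); dR² = 485
sL = 40/353 = 40/353
sR = 40/485 = 8/97
mL = 1/2·sL + -1/2·sR = 528/34241
mR = 1/2·sL + 0·sR = 20/353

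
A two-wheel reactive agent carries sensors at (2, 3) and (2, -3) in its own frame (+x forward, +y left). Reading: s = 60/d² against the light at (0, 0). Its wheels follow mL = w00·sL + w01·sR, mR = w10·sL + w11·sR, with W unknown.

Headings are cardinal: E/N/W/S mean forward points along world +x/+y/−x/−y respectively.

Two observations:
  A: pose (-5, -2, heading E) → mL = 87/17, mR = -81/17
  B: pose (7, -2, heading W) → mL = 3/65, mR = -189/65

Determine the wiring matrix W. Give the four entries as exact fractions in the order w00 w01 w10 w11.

obs A: pose=(-5,-2,E) → sL=6, sR=30/17, mL=87/17, mR=-81/17
obs B: pose=(7,-2,W) → sL=6/5, sR=30/13, mL=3/65, mR=-189/65
sensor matrix S = [[6, 30/17], [6/5, 30/13]]; det S = 2592/221
solve [mL_A; mL_B] = S·[w00; w01] and [mR_A; mR_B] = S·[w10; w11]:
  w00 = 1, w01 = -1/2, w10 = -1/2, w11 = -1

1 -1/2 -1/2 -1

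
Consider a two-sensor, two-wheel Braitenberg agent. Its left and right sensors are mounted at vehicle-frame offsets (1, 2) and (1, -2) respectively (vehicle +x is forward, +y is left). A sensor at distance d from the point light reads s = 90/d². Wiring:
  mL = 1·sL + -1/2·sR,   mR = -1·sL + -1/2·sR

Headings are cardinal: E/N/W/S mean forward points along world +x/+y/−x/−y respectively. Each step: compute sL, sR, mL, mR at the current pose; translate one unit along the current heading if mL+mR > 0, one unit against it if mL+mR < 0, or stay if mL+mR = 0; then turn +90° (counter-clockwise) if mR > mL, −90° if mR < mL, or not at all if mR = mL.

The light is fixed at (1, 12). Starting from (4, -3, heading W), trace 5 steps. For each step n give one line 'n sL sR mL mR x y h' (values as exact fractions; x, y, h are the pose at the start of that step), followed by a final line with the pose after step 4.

n=0: pose=(4,-3,W); sL=90/293, sR=90/173; mL=2385/50689, mR=-28755/50689; mL+mR=-90/173 → advance -1; mR−mL=-180/293 → turn -1·90°
n=1: pose=(5,-3,N); sL=9/20, sR=45/116; mL=297/1160, mR=-747/1160; mL+mR=-45/116 → advance -1; mR−mL=-9/10 → turn -1·90°
n=2: pose=(5,-4,E); sL=90/221, sR=90/349; mL=21465/77129, mR=-41355/77129; mL+mR=-90/349 → advance -1; mR−mL=-180/221 → turn -1·90°
n=3: pose=(4,-4,S); sL=45/157, sR=9/29; mL=1197/9106, mR=-4023/9106; mL+mR=-9/29 → advance -1; mR−mL=-90/157 → turn -1·90°
n=4: pose=(4,-3,W); sL=90/293, sR=90/173; mL=2385/50689, mR=-28755/50689; mL+mR=-90/173 → advance -1; mR−mL=-180/293 → turn -1·90°

0 90/293 90/173 2385/50689 -28755/50689 4 -3 W
1 9/20 45/116 297/1160 -747/1160 5 -3 N
2 90/221 90/349 21465/77129 -41355/77129 5 -4 E
3 45/157 9/29 1197/9106 -4023/9106 4 -4 S
4 90/293 90/173 2385/50689 -28755/50689 4 -3 W
final 5 -3 N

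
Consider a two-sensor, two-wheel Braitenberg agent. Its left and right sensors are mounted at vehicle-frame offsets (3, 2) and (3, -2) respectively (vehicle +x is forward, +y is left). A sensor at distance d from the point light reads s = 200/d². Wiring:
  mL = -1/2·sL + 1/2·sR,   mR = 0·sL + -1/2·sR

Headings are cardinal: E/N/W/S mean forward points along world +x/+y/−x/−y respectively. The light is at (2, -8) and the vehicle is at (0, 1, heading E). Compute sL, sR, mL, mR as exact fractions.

left sensor world pos  = (3, 3); dL² = 122
right sensor world pos = (3, -1); dR² = 50
sL = 200/122 = 100/61
sR = 200/50 = 4
mL = -1/2·sL + 1/2·sR = 72/61
mR = 0·sL + -1/2·sR = -2

100/61 4 72/61 -2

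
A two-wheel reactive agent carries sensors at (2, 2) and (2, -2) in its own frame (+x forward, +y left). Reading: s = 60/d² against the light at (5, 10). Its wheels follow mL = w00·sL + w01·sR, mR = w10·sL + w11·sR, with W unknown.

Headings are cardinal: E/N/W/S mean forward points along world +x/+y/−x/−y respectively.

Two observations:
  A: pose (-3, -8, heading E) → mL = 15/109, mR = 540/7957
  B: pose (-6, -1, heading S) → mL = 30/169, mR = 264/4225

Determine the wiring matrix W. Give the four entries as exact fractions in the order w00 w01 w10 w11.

0 1 1 -1

obs A: pose=(-3,-8,E) → sL=15/73, sR=15/109, mL=15/109, mR=540/7957
obs B: pose=(-6,-1,S) → sL=6/25, sR=30/169, mL=30/169, mR=264/4225
sensor matrix S = [[15/73, 15/109], [6/25, 30/169]]; det S = 23184/6723665
solve [mL_A; mL_B] = S·[w00; w01] and [mR_A; mR_B] = S·[w10; w11]:
  w00 = 0, w01 = 1, w10 = 1, w11 = -1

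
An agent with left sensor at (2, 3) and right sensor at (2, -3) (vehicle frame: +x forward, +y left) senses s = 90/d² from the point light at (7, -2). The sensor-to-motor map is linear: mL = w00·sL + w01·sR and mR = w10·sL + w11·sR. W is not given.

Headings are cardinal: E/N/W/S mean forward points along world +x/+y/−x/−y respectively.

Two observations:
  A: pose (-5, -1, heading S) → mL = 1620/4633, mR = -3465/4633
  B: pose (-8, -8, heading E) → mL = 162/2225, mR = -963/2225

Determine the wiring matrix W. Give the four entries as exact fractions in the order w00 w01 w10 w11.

1/2 -1/2 -1/2 -1/2

obs A: pose=(-5,-1,S) → sL=45/41, sR=45/113, mL=1620/4633, mR=-3465/4633
obs B: pose=(-8,-8,E) → sL=45/89, sR=9/25, mL=162/2225, mR=-963/2225
sensor matrix S = [[45/41, 45/113], [45/89, 9/25]]; det S = 399492/2061685
solve [mL_A; mL_B] = S·[w00; w01] and [mR_A; mR_B] = S·[w10; w11]:
  w00 = 1/2, w01 = -1/2, w10 = -1/2, w11 = -1/2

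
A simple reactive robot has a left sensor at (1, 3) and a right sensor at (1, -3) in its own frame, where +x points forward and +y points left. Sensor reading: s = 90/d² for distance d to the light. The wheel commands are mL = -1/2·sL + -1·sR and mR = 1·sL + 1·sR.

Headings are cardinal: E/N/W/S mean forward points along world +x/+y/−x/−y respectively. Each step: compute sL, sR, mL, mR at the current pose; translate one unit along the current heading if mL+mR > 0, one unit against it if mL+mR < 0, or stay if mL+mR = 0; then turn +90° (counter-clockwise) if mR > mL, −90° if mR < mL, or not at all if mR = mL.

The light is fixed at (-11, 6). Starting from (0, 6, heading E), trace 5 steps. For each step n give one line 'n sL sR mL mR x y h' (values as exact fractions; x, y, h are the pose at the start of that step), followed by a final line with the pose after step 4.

n=0: pose=(0,6,E); sL=10/17, sR=10/17; mL=-15/17, mR=20/17; mL+mR=5/17 → advance +1; mR−mL=35/17 → turn +1·90°
n=1: pose=(1,6,N); sL=45/41, sR=45/113; mL=-8775/9266, mR=6930/4633; mL+mR=45/82 → advance +1; mR−mL=22635/9266 → turn +1·90°
n=2: pose=(1,7,W); sL=18/25, sR=90/137; mL=-3483/3425, mR=4716/3425; mL+mR=9/25 → advance +1; mR−mL=8199/3425 → turn +1·90°
n=3: pose=(0,7,S); sL=45/98, sR=45/32; mL=-2565/1568, mR=2925/1568; mL+mR=45/196 → advance +1; mR−mL=2745/784 → turn +1·90°
n=4: pose=(0,6,E); sL=10/17, sR=10/17; mL=-15/17, mR=20/17; mL+mR=5/17 → advance +1; mR−mL=35/17 → turn +1·90°

0 10/17 10/17 -15/17 20/17 0 6 E
1 45/41 45/113 -8775/9266 6930/4633 1 6 N
2 18/25 90/137 -3483/3425 4716/3425 1 7 W
3 45/98 45/32 -2565/1568 2925/1568 0 7 S
4 10/17 10/17 -15/17 20/17 0 6 E
final 1 6 N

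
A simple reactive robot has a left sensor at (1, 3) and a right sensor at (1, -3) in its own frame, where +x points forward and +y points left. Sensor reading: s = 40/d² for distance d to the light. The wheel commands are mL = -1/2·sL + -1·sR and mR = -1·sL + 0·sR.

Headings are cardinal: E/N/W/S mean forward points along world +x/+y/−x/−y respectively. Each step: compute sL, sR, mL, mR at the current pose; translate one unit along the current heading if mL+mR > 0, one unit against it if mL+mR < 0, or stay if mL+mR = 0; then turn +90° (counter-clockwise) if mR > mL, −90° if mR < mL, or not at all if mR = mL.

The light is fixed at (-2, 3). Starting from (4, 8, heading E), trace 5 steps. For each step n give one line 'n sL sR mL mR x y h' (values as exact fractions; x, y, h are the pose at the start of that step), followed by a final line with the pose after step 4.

0 40/113 40/53 -5580/5989 -40/113 4 8 E
1 1 2/5 -9/10 -1 3 8 N
2 8/17 40/37 -828/629 -8/17 3 7 E
3 20/13 20/37 -630/481 -20/13 2 7 N
4 40/61 8/5 -588/305 -40/61 2 6 E
final 1 6 N

n=0: pose=(4,8,E); sL=40/113, sR=40/53; mL=-5580/5989, mR=-40/113; mL+mR=-7700/5989 → advance -1; mR−mL=3460/5989 → turn +1·90°
n=1: pose=(3,8,N); sL=1, sR=2/5; mL=-9/10, mR=-1; mL+mR=-19/10 → advance -1; mR−mL=-1/10 → turn -1·90°
n=2: pose=(3,7,E); sL=8/17, sR=40/37; mL=-828/629, mR=-8/17; mL+mR=-1124/629 → advance -1; mR−mL=532/629 → turn +1·90°
n=3: pose=(2,7,N); sL=20/13, sR=20/37; mL=-630/481, mR=-20/13; mL+mR=-1370/481 → advance -1; mR−mL=-110/481 → turn -1·90°
n=4: pose=(2,6,E); sL=40/61, sR=8/5; mL=-588/305, mR=-40/61; mL+mR=-788/305 → advance -1; mR−mL=388/305 → turn +1·90°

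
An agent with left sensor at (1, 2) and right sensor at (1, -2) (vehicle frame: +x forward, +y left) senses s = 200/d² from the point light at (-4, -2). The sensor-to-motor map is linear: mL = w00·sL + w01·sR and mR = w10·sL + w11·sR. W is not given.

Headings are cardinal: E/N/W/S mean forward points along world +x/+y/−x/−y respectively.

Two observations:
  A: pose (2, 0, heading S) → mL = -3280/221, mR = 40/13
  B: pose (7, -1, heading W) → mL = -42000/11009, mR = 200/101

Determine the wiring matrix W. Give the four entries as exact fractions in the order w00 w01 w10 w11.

obs A: pose=(2,0,S) → sL=40/13, sR=200/17, mL=-3280/221, mR=40/13
obs B: pose=(7,-1,W) → sL=200/101, sR=200/109, mL=-42000/11009, mR=200/101
sensor matrix S = [[40/13, 200/17], [200/101, 200/109]]; det S = -42944000/2432989
solve [mL_A; mL_B] = S·[w00; w01] and [mR_A; mR_B] = S·[w10; w11]:
  w00 = -1, w01 = -1, w10 = 1, w11 = 0

-1 -1 1 0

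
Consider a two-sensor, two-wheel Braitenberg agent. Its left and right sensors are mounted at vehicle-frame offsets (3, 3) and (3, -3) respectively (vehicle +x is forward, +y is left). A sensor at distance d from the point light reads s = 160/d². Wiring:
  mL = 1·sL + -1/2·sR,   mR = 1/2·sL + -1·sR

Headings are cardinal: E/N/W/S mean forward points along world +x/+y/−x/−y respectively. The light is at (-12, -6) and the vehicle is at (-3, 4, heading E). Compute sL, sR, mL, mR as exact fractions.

left sensor world pos  = (0, 7); dL² = 313
right sensor world pos = (0, 1); dR² = 193
sL = 160/313 = 160/313
sR = 160/193 = 160/193
mL = 1·sL + -1/2·sR = 5840/60409
mR = 1/2·sL + -1·sR = -34640/60409

160/313 160/193 5840/60409 -34640/60409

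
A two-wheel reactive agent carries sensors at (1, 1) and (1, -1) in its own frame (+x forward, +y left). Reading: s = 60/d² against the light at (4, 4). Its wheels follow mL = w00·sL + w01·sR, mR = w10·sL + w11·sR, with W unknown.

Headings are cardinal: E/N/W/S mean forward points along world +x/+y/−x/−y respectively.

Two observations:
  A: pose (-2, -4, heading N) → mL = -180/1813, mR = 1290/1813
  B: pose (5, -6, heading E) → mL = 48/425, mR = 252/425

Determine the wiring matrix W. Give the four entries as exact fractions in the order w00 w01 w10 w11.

obs A: pose=(-2,-4,N) → sL=30/49, sR=30/37, mL=-180/1813, mR=1290/1813
obs B: pose=(5,-6,E) → sL=12/17, sR=12/25, mL=48/425, mR=252/425
sensor matrix S = [[30/49, 30/37], [12/17, 12/25]]; det S = -42912/154105
solve [mL_A; mL_B] = S·[w00; w01] and [mR_A; mR_B] = S·[w10; w11]:
  w00 = 1/2, w01 = -1/2, w10 = 1/2, w11 = 1/2

1/2 -1/2 1/2 1/2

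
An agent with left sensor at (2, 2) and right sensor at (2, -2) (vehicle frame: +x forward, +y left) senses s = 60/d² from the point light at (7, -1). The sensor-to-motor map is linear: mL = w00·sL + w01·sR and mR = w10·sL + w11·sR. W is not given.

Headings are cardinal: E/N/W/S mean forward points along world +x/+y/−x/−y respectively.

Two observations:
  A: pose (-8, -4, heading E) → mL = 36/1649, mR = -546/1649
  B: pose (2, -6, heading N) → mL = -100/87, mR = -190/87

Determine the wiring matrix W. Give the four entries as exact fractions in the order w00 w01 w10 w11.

obs A: pose=(-8,-4,E) → sL=6/17, sR=30/97, mL=36/1649, mR=-546/1649
obs B: pose=(2,-6,N) → sL=30/29, sR=10/3, mL=-100/87, mR=-190/87
sensor matrix S = [[6/17, 30/97], [30/29, 10/3]]; det S = 40960/47821
solve [mL_A; mL_B] = S·[w00; w01] and [mR_A; mR_B] = S·[w10; w11]:
  w00 = 1/2, w01 = -1/2, w10 = -1/2, w11 = -1/2

1/2 -1/2 -1/2 -1/2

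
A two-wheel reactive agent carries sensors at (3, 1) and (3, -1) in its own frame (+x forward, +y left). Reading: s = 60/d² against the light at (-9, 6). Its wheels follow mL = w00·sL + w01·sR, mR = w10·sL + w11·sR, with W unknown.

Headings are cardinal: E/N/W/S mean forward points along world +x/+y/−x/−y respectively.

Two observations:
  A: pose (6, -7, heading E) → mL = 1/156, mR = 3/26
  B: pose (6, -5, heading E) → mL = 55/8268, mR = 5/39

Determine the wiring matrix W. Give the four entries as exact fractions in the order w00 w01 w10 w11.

obs A: pose=(6,-7,E) → sL=5/39, sR=3/26, mL=1/156, mR=3/26
obs B: pose=(6,-5,E) → sL=15/106, sR=5/39, mL=55/8268, mR=5/39
sensor matrix S = [[5/39, 3/26], [15/106, 5/39]]; det S = 35/322452
solve [mL_A; mL_B] = S·[w00; w01] and [mR_A; mR_B] = S·[w10; w11]:
  w00 = 1/2, w01 = -1/2, w10 = 0, w11 = 1

1/2 -1/2 0 1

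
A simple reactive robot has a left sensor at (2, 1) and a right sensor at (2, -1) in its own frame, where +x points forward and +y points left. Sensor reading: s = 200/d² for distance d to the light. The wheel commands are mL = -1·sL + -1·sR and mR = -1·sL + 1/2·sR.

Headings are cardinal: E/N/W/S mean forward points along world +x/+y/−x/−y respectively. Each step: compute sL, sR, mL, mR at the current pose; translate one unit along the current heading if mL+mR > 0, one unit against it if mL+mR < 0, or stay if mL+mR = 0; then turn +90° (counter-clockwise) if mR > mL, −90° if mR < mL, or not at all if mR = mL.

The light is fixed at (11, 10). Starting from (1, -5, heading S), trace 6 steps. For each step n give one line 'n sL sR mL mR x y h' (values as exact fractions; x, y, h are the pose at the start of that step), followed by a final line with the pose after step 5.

n=0: pose=(1,-5,S); sL=20/37, sR=20/41; mL=-1560/1517, mR=-450/1517; mL+mR=-2010/1517 → advance -1; mR−mL=30/41 → turn +1·90°
n=1: pose=(1,-4,E); sL=200/233, sR=200/289; mL=-104400/67337, mR=-34500/67337; mL+mR=-138900/67337 → advance -1; mR−mL=300/289 → turn +1·90°
n=2: pose=(0,-4,N); sL=25/36, sR=50/61; mL=-3325/2196, mR=-625/2196; mL+mR=-1975/1098 → advance -1; mR−mL=75/61 → turn +1·90°
n=3: pose=(0,-5,W); sL=8/17, sR=40/73; mL=-1264/1241, mR=-244/1241; mL+mR=-1508/1241 → advance -1; mR−mL=60/73 → turn +1·90°
n=4: pose=(1,-5,S); sL=20/37, sR=20/41; mL=-1560/1517, mR=-450/1517; mL+mR=-2010/1517 → advance -1; mR−mL=30/41 → turn +1·90°
n=5: pose=(1,-4,E); sL=200/233, sR=200/289; mL=-104400/67337, mR=-34500/67337; mL+mR=-138900/67337 → advance -1; mR−mL=300/289 → turn +1·90°

0 20/37 20/41 -1560/1517 -450/1517 1 -5 S
1 200/233 200/289 -104400/67337 -34500/67337 1 -4 E
2 25/36 50/61 -3325/2196 -625/2196 0 -4 N
3 8/17 40/73 -1264/1241 -244/1241 0 -5 W
4 20/37 20/41 -1560/1517 -450/1517 1 -5 S
5 200/233 200/289 -104400/67337 -34500/67337 1 -4 E
final 0 -4 N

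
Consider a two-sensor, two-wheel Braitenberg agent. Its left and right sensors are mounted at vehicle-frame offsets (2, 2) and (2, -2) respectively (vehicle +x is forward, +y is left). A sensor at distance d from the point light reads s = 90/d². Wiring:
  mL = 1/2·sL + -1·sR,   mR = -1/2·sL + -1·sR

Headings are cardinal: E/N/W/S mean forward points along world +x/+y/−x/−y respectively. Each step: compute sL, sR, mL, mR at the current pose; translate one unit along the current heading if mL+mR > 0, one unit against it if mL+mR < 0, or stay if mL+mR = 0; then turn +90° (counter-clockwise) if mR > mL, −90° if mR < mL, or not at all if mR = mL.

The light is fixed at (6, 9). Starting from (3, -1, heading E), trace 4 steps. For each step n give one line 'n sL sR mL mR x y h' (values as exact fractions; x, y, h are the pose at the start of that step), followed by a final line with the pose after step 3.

0 18/13 18/29 27/377 -495/377 3 -1 E
1 45/74 1/2 -29/148 -119/148 2 -1 S
2 90/157 18/17 -2061/2669 -3591/2669 2 0 W
3 45/37 9/5 -441/370 -891/370 3 0 N
final 3 -1 E

n=0: pose=(3,-1,E); sL=18/13, sR=18/29; mL=27/377, mR=-495/377; mL+mR=-36/29 → advance -1; mR−mL=-18/13 → turn -1·90°
n=1: pose=(2,-1,S); sL=45/74, sR=1/2; mL=-29/148, mR=-119/148; mL+mR=-1 → advance -1; mR−mL=-45/74 → turn -1·90°
n=2: pose=(2,0,W); sL=90/157, sR=18/17; mL=-2061/2669, mR=-3591/2669; mL+mR=-36/17 → advance -1; mR−mL=-90/157 → turn -1·90°
n=3: pose=(3,0,N); sL=45/37, sR=9/5; mL=-441/370, mR=-891/370; mL+mR=-18/5 → advance -1; mR−mL=-45/37 → turn -1·90°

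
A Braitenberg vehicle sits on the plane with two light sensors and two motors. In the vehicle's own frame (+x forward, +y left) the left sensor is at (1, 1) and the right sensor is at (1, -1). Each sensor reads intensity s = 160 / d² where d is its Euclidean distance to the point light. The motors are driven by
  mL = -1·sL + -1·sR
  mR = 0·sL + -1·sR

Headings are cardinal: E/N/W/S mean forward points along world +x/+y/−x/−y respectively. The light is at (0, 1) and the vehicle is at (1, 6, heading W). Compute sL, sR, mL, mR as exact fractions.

10 40/9 -130/9 -40/9

left sensor world pos  = (0, 5); dL² = 16
right sensor world pos = (0, 7); dR² = 36
sL = 160/16 = 10
sR = 160/36 = 40/9
mL = -1·sL + -1·sR = -130/9
mR = 0·sL + -1·sR = -40/9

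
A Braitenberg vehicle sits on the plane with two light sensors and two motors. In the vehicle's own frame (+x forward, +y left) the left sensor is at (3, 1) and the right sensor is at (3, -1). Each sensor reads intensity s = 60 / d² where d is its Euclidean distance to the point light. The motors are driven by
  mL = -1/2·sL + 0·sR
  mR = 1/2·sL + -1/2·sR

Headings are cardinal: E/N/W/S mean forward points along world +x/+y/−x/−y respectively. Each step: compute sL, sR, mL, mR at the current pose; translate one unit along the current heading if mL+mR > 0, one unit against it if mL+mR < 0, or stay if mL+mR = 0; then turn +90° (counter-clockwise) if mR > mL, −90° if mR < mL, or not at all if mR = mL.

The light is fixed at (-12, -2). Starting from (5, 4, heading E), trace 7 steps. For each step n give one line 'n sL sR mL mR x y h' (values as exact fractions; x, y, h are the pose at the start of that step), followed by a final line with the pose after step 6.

n=0: pose=(5,4,E); sL=60/449, sR=12/85; mL=-30/449, mR=-144/38165; mL+mR=-6/85 → advance -1; mR−mL=2406/38165 → turn +1·90°
n=1: pose=(4,4,N); sL=10/51, sR=6/37; mL=-5/51, mR=32/1887; mL+mR=-3/37 → advance -1; mR−mL=217/1887 → turn +1·90°
n=2: pose=(4,3,W); sL=12/37, sR=12/41; mL=-6/37, mR=24/1517; mL+mR=-6/41 → advance -1; mR−mL=270/1517 → turn +1·90°
n=3: pose=(5,3,S); sL=15/82, sR=3/13; mL=-15/164, mR=-51/2132; mL+mR=-3/26 → advance -1; mR−mL=36/533 → turn +1·90°
n=4: pose=(5,4,E); sL=60/449, sR=12/85; mL=-30/449, mR=-144/38165; mL+mR=-6/85 → advance -1; mR−mL=2406/38165 → turn +1·90°
n=5: pose=(4,4,N); sL=10/51, sR=6/37; mL=-5/51, mR=32/1887; mL+mR=-3/37 → advance -1; mR−mL=217/1887 → turn +1·90°
n=6: pose=(4,3,W); sL=12/37, sR=12/41; mL=-6/37, mR=24/1517; mL+mR=-6/41 → advance -1; mR−mL=270/1517 → turn +1·90°

0 60/449 12/85 -30/449 -144/38165 5 4 E
1 10/51 6/37 -5/51 32/1887 4 4 N
2 12/37 12/41 -6/37 24/1517 4 3 W
3 15/82 3/13 -15/164 -51/2132 5 3 S
4 60/449 12/85 -30/449 -144/38165 5 4 E
5 10/51 6/37 -5/51 32/1887 4 4 N
6 12/37 12/41 -6/37 24/1517 4 3 W
final 5 3 S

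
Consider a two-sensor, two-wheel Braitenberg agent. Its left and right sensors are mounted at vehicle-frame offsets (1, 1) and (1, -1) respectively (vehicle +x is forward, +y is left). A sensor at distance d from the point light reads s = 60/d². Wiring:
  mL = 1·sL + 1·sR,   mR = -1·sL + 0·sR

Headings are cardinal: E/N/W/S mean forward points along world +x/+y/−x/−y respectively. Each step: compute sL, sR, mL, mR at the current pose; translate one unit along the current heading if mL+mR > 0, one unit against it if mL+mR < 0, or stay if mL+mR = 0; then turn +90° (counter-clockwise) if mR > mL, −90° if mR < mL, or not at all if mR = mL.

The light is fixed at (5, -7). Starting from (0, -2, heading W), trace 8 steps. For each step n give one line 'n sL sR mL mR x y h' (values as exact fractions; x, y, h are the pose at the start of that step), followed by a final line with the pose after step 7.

0 15/13 5/6 155/78 -15/13 0 -2 W
1 12/17 60/61 1752/1037 -12/17 -1 -2 N
2 30/37 6/5 372/185 -30/37 -1 -1 E
3 60/41 60/61 6120/2501 -60/41 0 -1 S
4 15/13 5/6 155/78 -15/13 0 -2 W
5 12/17 60/61 1752/1037 -12/17 -1 -2 N
6 30/37 6/5 372/185 -30/37 -1 -1 E
7 60/41 60/61 6120/2501 -60/41 0 -1 S
final 0 -2 W

n=0: pose=(0,-2,W); sL=15/13, sR=5/6; mL=155/78, mR=-15/13; mL+mR=5/6 → advance +1; mR−mL=-245/78 → turn -1·90°
n=1: pose=(-1,-2,N); sL=12/17, sR=60/61; mL=1752/1037, mR=-12/17; mL+mR=60/61 → advance +1; mR−mL=-2484/1037 → turn -1·90°
n=2: pose=(-1,-1,E); sL=30/37, sR=6/5; mL=372/185, mR=-30/37; mL+mR=6/5 → advance +1; mR−mL=-522/185 → turn -1·90°
n=3: pose=(0,-1,S); sL=60/41, sR=60/61; mL=6120/2501, mR=-60/41; mL+mR=60/61 → advance +1; mR−mL=-9780/2501 → turn -1·90°
n=4: pose=(0,-2,W); sL=15/13, sR=5/6; mL=155/78, mR=-15/13; mL+mR=5/6 → advance +1; mR−mL=-245/78 → turn -1·90°
n=5: pose=(-1,-2,N); sL=12/17, sR=60/61; mL=1752/1037, mR=-12/17; mL+mR=60/61 → advance +1; mR−mL=-2484/1037 → turn -1·90°
n=6: pose=(-1,-1,E); sL=30/37, sR=6/5; mL=372/185, mR=-30/37; mL+mR=6/5 → advance +1; mR−mL=-522/185 → turn -1·90°
n=7: pose=(0,-1,S); sL=60/41, sR=60/61; mL=6120/2501, mR=-60/41; mL+mR=60/61 → advance +1; mR−mL=-9780/2501 → turn -1·90°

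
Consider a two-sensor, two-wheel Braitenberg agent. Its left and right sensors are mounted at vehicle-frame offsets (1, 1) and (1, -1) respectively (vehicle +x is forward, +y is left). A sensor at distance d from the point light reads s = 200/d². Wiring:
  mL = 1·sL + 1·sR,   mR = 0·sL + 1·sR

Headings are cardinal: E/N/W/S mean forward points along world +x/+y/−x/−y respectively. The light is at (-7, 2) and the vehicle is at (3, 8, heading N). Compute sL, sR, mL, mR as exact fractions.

left sensor world pos  = (2, 9); dL² = 130
right sensor world pos = (4, 9); dR² = 170
sL = 200/130 = 20/13
sR = 200/170 = 20/17
mL = 1·sL + 1·sR = 600/221
mR = 0·sL + 1·sR = 20/17

20/13 20/17 600/221 20/17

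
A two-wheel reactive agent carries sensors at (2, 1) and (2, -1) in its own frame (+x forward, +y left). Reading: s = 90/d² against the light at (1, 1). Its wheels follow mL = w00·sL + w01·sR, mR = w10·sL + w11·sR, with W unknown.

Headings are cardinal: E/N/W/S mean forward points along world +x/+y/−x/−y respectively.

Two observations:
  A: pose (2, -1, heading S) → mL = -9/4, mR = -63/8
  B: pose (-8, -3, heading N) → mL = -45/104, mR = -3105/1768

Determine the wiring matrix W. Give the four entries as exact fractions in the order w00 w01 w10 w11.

-1/2 0 -1/2 -1

obs A: pose=(2,-1,S) → sL=9/2, sR=45/8, mL=-9/4, mR=-63/8
obs B: pose=(-8,-3,N) → sL=45/52, sR=45/34, mL=-45/104, mR=-3105/1768
sensor matrix S = [[9/2, 45/8], [45/52, 45/34]]; det S = 7695/7072
solve [mL_A; mL_B] = S·[w00; w01] and [mR_A; mR_B] = S·[w10; w11]:
  w00 = -1/2, w01 = 0, w10 = -1/2, w11 = -1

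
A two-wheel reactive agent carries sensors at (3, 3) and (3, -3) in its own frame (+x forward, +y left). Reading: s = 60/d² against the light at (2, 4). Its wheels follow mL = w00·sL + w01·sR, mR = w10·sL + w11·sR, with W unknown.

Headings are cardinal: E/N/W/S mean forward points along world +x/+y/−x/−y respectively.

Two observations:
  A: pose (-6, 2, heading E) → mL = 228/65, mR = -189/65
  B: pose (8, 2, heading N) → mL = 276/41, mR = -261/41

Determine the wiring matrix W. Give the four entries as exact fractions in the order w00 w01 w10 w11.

obs A: pose=(-6,2,E) → sL=30/13, sR=6/5, mL=228/65, mR=-189/65
obs B: pose=(8,2,N) → sL=6, sR=30/41, mL=276/41, mR=-261/41
sensor matrix S = [[30/13, 6/5], [6, 30/41]]; det S = -14688/2665
solve [mL_A; mL_B] = S·[w00; w01] and [mR_A; mR_B] = S·[w10; w11]:
  w00 = 1, w01 = 1, w10 = -1, w11 = -1/2

1 1 -1 -1/2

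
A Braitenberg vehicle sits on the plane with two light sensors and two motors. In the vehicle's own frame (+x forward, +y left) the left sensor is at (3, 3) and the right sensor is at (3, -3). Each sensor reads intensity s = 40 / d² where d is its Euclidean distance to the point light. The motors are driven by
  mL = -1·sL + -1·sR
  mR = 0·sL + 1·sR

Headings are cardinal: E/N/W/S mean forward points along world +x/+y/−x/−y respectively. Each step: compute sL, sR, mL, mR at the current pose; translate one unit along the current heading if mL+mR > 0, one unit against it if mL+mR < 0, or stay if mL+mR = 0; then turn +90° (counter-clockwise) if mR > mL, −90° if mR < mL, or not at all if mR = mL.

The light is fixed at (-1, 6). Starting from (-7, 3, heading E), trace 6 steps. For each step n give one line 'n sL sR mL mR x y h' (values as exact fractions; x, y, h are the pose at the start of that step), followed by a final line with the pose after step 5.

0 40/9 8/9 -16/3 8/9 -7 3 E
1 2/5 5/2 -29/10 5/2 -8 3 N
2 40/149 40/101 -10000/15049 40/101 -8 2 W
3 20/29 4/13 -376/377 4/13 -7 2 S
4 40/9 8/9 -16/3 8/9 -7 3 E
5 2/5 5/2 -29/10 5/2 -8 3 N
final -8 2 W

n=0: pose=(-7,3,E); sL=40/9, sR=8/9; mL=-16/3, mR=8/9; mL+mR=-40/9 → advance -1; mR−mL=56/9 → turn +1·90°
n=1: pose=(-8,3,N); sL=2/5, sR=5/2; mL=-29/10, mR=5/2; mL+mR=-2/5 → advance -1; mR−mL=27/5 → turn +1·90°
n=2: pose=(-8,2,W); sL=40/149, sR=40/101; mL=-10000/15049, mR=40/101; mL+mR=-40/149 → advance -1; mR−mL=15960/15049 → turn +1·90°
n=3: pose=(-7,2,S); sL=20/29, sR=4/13; mL=-376/377, mR=4/13; mL+mR=-20/29 → advance -1; mR−mL=492/377 → turn +1·90°
n=4: pose=(-7,3,E); sL=40/9, sR=8/9; mL=-16/3, mR=8/9; mL+mR=-40/9 → advance -1; mR−mL=56/9 → turn +1·90°
n=5: pose=(-8,3,N); sL=2/5, sR=5/2; mL=-29/10, mR=5/2; mL+mR=-2/5 → advance -1; mR−mL=27/5 → turn +1·90°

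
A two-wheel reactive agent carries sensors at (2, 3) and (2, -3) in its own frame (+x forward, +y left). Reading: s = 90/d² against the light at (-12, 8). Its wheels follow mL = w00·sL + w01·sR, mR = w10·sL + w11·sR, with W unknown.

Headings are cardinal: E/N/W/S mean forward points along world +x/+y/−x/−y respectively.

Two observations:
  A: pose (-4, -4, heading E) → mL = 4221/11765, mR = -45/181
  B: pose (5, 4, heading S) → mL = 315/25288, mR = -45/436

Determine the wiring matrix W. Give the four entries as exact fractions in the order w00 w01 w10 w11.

1 -1/2 -1/2 0

obs A: pose=(-4,-4,E) → sL=90/181, sR=18/65, mL=4221/11765, mR=-45/181
obs B: pose=(5,4,S) → sL=45/218, sR=45/116, mL=315/25288, mR=-45/436
sensor matrix S = [[90/181, 18/65], [45/218, 45/116]]; det S = 2019087/14875666
solve [mL_A; mL_B] = S·[w00; w01] and [mR_A; mR_B] = S·[w10; w11]:
  w00 = 1, w01 = -1/2, w10 = -1/2, w11 = 0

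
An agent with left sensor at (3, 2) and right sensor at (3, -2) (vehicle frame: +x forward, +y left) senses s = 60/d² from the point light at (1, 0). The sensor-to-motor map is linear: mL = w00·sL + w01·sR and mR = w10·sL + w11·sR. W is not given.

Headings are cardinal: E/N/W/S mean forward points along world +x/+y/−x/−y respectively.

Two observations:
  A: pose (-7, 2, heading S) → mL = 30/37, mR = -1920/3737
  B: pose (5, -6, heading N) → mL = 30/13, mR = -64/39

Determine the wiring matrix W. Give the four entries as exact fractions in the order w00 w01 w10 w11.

obs A: pose=(-7,2,S) → sL=60/37, sR=60/101, mL=30/37, mR=-1920/3737
obs B: pose=(5,-6,N) → sL=60/13, sR=4/3, mL=30/13, mR=-64/39
sensor matrix S = [[60/37, 60/101], [60/13, 4/3]]; det S = -28160/48581
solve [mL_A; mL_B] = S·[w00; w01] and [mR_A; mR_B] = S·[w10; w11]:
  w00 = 1/2, w01 = 0, w10 = -1/2, w11 = 1/2

1/2 0 -1/2 1/2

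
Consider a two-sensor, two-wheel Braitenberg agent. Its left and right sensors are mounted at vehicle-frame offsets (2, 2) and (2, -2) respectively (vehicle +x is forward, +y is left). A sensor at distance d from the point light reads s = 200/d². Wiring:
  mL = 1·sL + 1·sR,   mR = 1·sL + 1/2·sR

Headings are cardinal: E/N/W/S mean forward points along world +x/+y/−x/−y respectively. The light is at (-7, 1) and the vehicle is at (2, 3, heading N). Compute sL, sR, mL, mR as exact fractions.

left sensor world pos  = (0, 5); dL² = 65
right sensor world pos = (4, 5); dR² = 137
sL = 200/65 = 40/13
sR = 200/137 = 200/137
mL = 1·sL + 1·sR = 8080/1781
mR = 1·sL + 1/2·sR = 6780/1781

40/13 200/137 8080/1781 6780/1781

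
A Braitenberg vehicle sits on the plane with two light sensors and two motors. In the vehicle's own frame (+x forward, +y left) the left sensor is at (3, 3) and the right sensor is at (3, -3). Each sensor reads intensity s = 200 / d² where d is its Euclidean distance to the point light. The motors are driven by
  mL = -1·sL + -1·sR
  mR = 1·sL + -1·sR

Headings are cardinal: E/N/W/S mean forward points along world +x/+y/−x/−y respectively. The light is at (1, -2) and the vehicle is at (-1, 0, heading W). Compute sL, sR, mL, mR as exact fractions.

100/13 4 -152/13 48/13

left sensor world pos  = (-4, -3); dL² = 26
right sensor world pos = (-4, 3); dR² = 50
sL = 200/26 = 100/13
sR = 200/50 = 4
mL = -1·sL + -1·sR = -152/13
mR = 1·sL + -1·sR = 48/13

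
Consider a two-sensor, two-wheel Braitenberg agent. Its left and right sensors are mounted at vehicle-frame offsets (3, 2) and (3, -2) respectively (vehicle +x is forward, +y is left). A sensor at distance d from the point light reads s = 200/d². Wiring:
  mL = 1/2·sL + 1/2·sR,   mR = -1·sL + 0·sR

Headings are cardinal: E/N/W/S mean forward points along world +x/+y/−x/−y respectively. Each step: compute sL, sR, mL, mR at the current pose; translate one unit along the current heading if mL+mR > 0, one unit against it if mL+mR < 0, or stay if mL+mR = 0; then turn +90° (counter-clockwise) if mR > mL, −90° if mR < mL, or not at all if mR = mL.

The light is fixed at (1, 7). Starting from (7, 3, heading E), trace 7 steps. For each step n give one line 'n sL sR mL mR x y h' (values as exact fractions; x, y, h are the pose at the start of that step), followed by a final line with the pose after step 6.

n=0: pose=(7,3,E); sL=40/17, sR=200/117; mL=4040/1989, mR=-40/17; mL+mR=-640/1989 → advance -1; mR−mL=-8720/1989 → turn -1·90°
n=1: pose=(6,3,S); sL=100/49, sR=100/29; mL=3900/1421, mR=-100/49; mL+mR=1000/1421 → advance +1; mR−mL=-6800/1421 → turn -1·90°
n=2: pose=(6,2,W); sL=200/53, sR=200/13; mL=6600/689, mR=-200/53; mL+mR=4000/689 → advance +1; mR−mL=-9200/689 → turn -1·90°
n=3: pose=(5,2,N); sL=25, sR=5; mL=15, mR=-25; mL+mR=-10 → advance -1; mR−mL=-40 → turn -1·90°
n=4: pose=(5,1,E); sL=40/13, sR=200/113; mL=3560/1469, mR=-40/13; mL+mR=-960/1469 → advance -1; mR−mL=-8080/1469 → turn -1·90°
n=5: pose=(4,1,S); sL=100/53, sR=100/41; mL=4700/2173, mR=-100/53; mL+mR=600/2173 → advance +1; mR−mL=-8800/2173 → turn -1·90°
n=6: pose=(4,0,W); sL=200/81, sR=8; mL=424/81, mR=-200/81; mL+mR=224/81 → advance +1; mR−mL=-208/27 → turn -1·90°

0 40/17 200/117 4040/1989 -40/17 7 3 E
1 100/49 100/29 3900/1421 -100/49 6 3 S
2 200/53 200/13 6600/689 -200/53 6 2 W
3 25 5 15 -25 5 2 N
4 40/13 200/113 3560/1469 -40/13 5 1 E
5 100/53 100/41 4700/2173 -100/53 4 1 S
6 200/81 8 424/81 -200/81 4 0 W
final 3 0 N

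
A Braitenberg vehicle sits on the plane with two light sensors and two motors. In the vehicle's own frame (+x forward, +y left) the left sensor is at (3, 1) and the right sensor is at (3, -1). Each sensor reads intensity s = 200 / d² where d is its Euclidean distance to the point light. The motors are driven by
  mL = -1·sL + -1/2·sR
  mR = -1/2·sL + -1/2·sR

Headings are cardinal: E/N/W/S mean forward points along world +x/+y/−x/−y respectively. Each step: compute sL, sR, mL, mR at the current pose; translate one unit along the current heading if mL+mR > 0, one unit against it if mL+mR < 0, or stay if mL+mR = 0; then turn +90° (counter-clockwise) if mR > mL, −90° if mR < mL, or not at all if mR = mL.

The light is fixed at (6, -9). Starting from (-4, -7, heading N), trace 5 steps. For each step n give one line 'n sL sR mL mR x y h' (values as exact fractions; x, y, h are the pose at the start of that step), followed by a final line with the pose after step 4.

0 100/73 100/53 -8950/3869 -6300/3869 -4 -7 N
1 200/169 200/173 -51500/29237 -34200/29237 -4 -8 W
2 50/17 25/13 -1725/442 -1075/442 -3 -8 S
3 40/9 200/37 -2380/333 -1640/333 -3 -7 E
4 100/73 100/53 -8950/3869 -6300/3869 -4 -7 N
final -4 -8 W

n=0: pose=(-4,-7,N); sL=100/73, sR=100/53; mL=-8950/3869, mR=-6300/3869; mL+mR=-15250/3869 → advance -1; mR−mL=50/73 → turn +1·90°
n=1: pose=(-4,-8,W); sL=200/169, sR=200/173; mL=-51500/29237, mR=-34200/29237; mL+mR=-85700/29237 → advance -1; mR−mL=100/169 → turn +1·90°
n=2: pose=(-3,-8,S); sL=50/17, sR=25/13; mL=-1725/442, mR=-1075/442; mL+mR=-1400/221 → advance -1; mR−mL=25/17 → turn +1·90°
n=3: pose=(-3,-7,E); sL=40/9, sR=200/37; mL=-2380/333, mR=-1640/333; mL+mR=-1340/111 → advance -1; mR−mL=20/9 → turn +1·90°
n=4: pose=(-4,-7,N); sL=100/73, sR=100/53; mL=-8950/3869, mR=-6300/3869; mL+mR=-15250/3869 → advance -1; mR−mL=50/73 → turn +1·90°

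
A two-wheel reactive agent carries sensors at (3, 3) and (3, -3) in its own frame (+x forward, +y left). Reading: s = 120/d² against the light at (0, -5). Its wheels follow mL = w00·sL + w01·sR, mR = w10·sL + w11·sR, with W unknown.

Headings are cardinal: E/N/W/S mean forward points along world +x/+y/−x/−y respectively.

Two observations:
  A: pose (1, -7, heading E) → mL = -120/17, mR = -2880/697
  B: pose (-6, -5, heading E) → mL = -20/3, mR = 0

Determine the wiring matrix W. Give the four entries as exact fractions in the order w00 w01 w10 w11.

-1 0 -1 1

obs A: pose=(1,-7,E) → sL=120/17, sR=120/41, mL=-120/17, mR=-2880/697
obs B: pose=(-6,-5,E) → sL=20/3, sR=20/3, mL=-20/3, mR=0
sensor matrix S = [[120/17, 120/41], [20/3, 20/3]]; det S = 19200/697
solve [mL_A; mL_B] = S·[w00; w01] and [mR_A; mR_B] = S·[w10; w11]:
  w00 = -1, w01 = 0, w10 = -1, w11 = 1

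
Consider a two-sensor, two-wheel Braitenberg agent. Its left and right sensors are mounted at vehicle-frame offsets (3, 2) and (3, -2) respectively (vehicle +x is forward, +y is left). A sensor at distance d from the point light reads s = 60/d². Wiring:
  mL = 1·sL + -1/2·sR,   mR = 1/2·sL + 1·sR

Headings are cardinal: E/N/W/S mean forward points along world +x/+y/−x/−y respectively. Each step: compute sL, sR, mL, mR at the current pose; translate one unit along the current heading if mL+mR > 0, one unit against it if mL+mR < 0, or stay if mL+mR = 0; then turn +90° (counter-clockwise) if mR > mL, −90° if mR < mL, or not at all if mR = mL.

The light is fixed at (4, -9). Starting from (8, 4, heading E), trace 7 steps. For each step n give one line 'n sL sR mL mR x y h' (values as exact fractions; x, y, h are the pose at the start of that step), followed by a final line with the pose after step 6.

n=0: pose=(8,4,E); sL=30/137, sR=6/17; mL=99/2329, mR=1077/2329; mL+mR=1176/2329 → advance +1; mR−mL=978/2329 → turn +1·90°
n=1: pose=(9,4,N); sL=12/53, sR=12/61; mL=414/3233, mR=1002/3233; mL+mR=1416/3233 → advance +1; mR−mL=588/3233 → turn +1·90°
n=2: pose=(9,5,W); sL=15/37, sR=3/13; mL=279/962, mR=417/962; mL+mR=348/481 → advance +1; mR−mL=69/481 → turn +1·90°
n=3: pose=(8,5,S); sL=60/157, sR=12/25; mL=558/3925, mR=2634/3925; mL+mR=3192/3925 → advance +1; mR−mL=2076/3925 → turn +1·90°
n=4: pose=(8,4,E); sL=30/137, sR=6/17; mL=99/2329, mR=1077/2329; mL+mR=1176/2329 → advance +1; mR−mL=978/2329 → turn +1·90°
n=5: pose=(9,4,N); sL=12/53, sR=12/61; mL=414/3233, mR=1002/3233; mL+mR=1416/3233 → advance +1; mR−mL=588/3233 → turn +1·90°
n=6: pose=(9,5,W); sL=15/37, sR=3/13; mL=279/962, mR=417/962; mL+mR=348/481 → advance +1; mR−mL=69/481 → turn +1·90°

0 30/137 6/17 99/2329 1077/2329 8 4 E
1 12/53 12/61 414/3233 1002/3233 9 4 N
2 15/37 3/13 279/962 417/962 9 5 W
3 60/157 12/25 558/3925 2634/3925 8 5 S
4 30/137 6/17 99/2329 1077/2329 8 4 E
5 12/53 12/61 414/3233 1002/3233 9 4 N
6 15/37 3/13 279/962 417/962 9 5 W
final 8 5 S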